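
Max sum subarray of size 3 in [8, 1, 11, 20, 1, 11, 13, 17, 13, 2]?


[0:3]: 20
[1:4]: 32
[2:5]: 32
[3:6]: 32
[4:7]: 25
[5:8]: 41
[6:9]: 43
[7:10]: 32

Max: 43 at [6:9]


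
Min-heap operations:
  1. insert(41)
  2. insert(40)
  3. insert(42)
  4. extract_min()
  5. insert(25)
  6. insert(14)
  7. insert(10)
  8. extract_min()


insert(41) -> [41]
insert(40) -> [40, 41]
insert(42) -> [40, 41, 42]
extract_min()->40, [41, 42]
insert(25) -> [25, 42, 41]
insert(14) -> [14, 25, 41, 42]
insert(10) -> [10, 14, 41, 42, 25]
extract_min()->10, [14, 25, 41, 42]

Final heap: [14, 25, 41, 42]


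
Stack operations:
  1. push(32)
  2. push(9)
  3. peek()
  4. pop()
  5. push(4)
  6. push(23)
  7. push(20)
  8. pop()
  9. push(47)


push(32) -> [32]
push(9) -> [32, 9]
peek()->9
pop()->9, [32]
push(4) -> [32, 4]
push(23) -> [32, 4, 23]
push(20) -> [32, 4, 23, 20]
pop()->20, [32, 4, 23]
push(47) -> [32, 4, 23, 47]

Final stack: [32, 4, 23, 47]


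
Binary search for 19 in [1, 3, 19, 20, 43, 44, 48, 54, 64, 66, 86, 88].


Step 1: lo=0, hi=11, mid=5, val=44
Step 2: lo=0, hi=4, mid=2, val=19

Found at index 2


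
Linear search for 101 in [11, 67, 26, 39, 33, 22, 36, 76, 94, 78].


i=0: 11!=101
i=1: 67!=101
i=2: 26!=101
i=3: 39!=101
i=4: 33!=101
i=5: 22!=101
i=6: 36!=101
i=7: 76!=101
i=8: 94!=101
i=9: 78!=101

Not found, 10 comps


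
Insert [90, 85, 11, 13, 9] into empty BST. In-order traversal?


Insert 90: root
Insert 85: L from 90
Insert 11: L from 90 -> L from 85
Insert 13: L from 90 -> L from 85 -> R from 11
Insert 9: L from 90 -> L from 85 -> L from 11

In-order: [9, 11, 13, 85, 90]


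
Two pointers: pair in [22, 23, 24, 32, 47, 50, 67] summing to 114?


lo=0(22)+hi=6(67)=89
lo=1(23)+hi=6(67)=90
lo=2(24)+hi=6(67)=91
lo=3(32)+hi=6(67)=99
lo=4(47)+hi=6(67)=114

Yes: 47+67=114


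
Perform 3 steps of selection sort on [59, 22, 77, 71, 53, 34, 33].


Initial: [59, 22, 77, 71, 53, 34, 33]
Step 1: min=22 at 1
  Swap: [22, 59, 77, 71, 53, 34, 33]
Step 2: min=33 at 6
  Swap: [22, 33, 77, 71, 53, 34, 59]
Step 3: min=34 at 5
  Swap: [22, 33, 34, 71, 53, 77, 59]

After 3 steps: [22, 33, 34, 71, 53, 77, 59]


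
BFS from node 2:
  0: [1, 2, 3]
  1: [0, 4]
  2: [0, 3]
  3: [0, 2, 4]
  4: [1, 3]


Visit 2, enqueue [0, 3]
Visit 0, enqueue [1]
Visit 3, enqueue [4]
Visit 1, enqueue []
Visit 4, enqueue []

BFS order: [2, 0, 3, 1, 4]


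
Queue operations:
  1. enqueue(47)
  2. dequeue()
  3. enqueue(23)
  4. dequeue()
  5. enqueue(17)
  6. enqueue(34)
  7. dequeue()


enqueue(47) -> [47]
dequeue()->47, []
enqueue(23) -> [23]
dequeue()->23, []
enqueue(17) -> [17]
enqueue(34) -> [17, 34]
dequeue()->17, [34]

Final queue: [34]


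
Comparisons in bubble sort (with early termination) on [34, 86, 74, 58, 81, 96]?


Algorithm: bubble sort (with early termination)
Input: [34, 86, 74, 58, 81, 96]
Sorted: [34, 58, 74, 81, 86, 96]

12


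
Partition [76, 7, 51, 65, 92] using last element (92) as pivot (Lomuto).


Pivot: 92
  76 <= 92: advance i (no swap)
  7 <= 92: advance i (no swap)
  51 <= 92: advance i (no swap)
  65 <= 92: advance i (no swap)
Place pivot at 4: [76, 7, 51, 65, 92]

Partitioned: [76, 7, 51, 65, 92]


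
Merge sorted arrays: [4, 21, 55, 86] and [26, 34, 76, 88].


Take 4 from A
Take 21 from A
Take 26 from B
Take 34 from B
Take 55 from A
Take 76 from B
Take 86 from A

Merged: [4, 21, 26, 34, 55, 76, 86, 88]


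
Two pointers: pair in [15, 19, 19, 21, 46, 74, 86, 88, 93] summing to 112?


lo=0(15)+hi=8(93)=108
lo=1(19)+hi=8(93)=112

Yes: 19+93=112


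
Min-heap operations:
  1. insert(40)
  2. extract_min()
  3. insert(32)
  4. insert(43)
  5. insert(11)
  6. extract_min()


insert(40) -> [40]
extract_min()->40, []
insert(32) -> [32]
insert(43) -> [32, 43]
insert(11) -> [11, 43, 32]
extract_min()->11, [32, 43]

Final heap: [32, 43]


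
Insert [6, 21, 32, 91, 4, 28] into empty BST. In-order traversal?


Insert 6: root
Insert 21: R from 6
Insert 32: R from 6 -> R from 21
Insert 91: R from 6 -> R from 21 -> R from 32
Insert 4: L from 6
Insert 28: R from 6 -> R from 21 -> L from 32

In-order: [4, 6, 21, 28, 32, 91]


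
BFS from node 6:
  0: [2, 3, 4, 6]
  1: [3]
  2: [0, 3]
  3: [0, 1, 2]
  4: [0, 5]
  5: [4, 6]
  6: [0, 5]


Visit 6, enqueue [0, 5]
Visit 0, enqueue [2, 3, 4]
Visit 5, enqueue []
Visit 2, enqueue []
Visit 3, enqueue [1]
Visit 4, enqueue []
Visit 1, enqueue []

BFS order: [6, 0, 5, 2, 3, 4, 1]


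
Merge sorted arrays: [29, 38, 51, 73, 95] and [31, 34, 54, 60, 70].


Take 29 from A
Take 31 from B
Take 34 from B
Take 38 from A
Take 51 from A
Take 54 from B
Take 60 from B
Take 70 from B

Merged: [29, 31, 34, 38, 51, 54, 60, 70, 73, 95]


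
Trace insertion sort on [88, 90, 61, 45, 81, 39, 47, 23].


Initial: [88, 90, 61, 45, 81, 39, 47, 23]
Insert 90: [88, 90, 61, 45, 81, 39, 47, 23]
Insert 61: [61, 88, 90, 45, 81, 39, 47, 23]
Insert 45: [45, 61, 88, 90, 81, 39, 47, 23]
Insert 81: [45, 61, 81, 88, 90, 39, 47, 23]
Insert 39: [39, 45, 61, 81, 88, 90, 47, 23]
Insert 47: [39, 45, 47, 61, 81, 88, 90, 23]
Insert 23: [23, 39, 45, 47, 61, 81, 88, 90]

Sorted: [23, 39, 45, 47, 61, 81, 88, 90]


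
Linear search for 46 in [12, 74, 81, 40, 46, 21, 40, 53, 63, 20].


i=0: 12!=46
i=1: 74!=46
i=2: 81!=46
i=3: 40!=46
i=4: 46==46 found!

Found at 4, 5 comps


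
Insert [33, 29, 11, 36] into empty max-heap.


Insert 33: [33]
Insert 29: [33, 29]
Insert 11: [33, 29, 11]
Insert 36: [36, 33, 11, 29]

Final heap: [36, 33, 11, 29]


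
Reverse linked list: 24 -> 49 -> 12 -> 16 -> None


Step 1: curr=24, set curr.next=prev(None) | reversed so far: 24
Step 2: curr=49, set curr.next=prev(24) | reversed so far: 49 -> 24
Step 3: curr=12, set curr.next=prev(49) | reversed so far: 12 -> 49 -> 24
Step 4: curr=16, set curr.next=prev(12) | reversed so far: 16 -> 12 -> 49 -> 24

16 -> 12 -> 49 -> 24 -> None


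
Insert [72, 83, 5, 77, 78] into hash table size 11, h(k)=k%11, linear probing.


Insert 72: h=6 -> slot 6
Insert 83: h=6, 1 probes -> slot 7
Insert 5: h=5 -> slot 5
Insert 77: h=0 -> slot 0
Insert 78: h=1 -> slot 1

Table: [77, 78, None, None, None, 5, 72, 83, None, None, None]


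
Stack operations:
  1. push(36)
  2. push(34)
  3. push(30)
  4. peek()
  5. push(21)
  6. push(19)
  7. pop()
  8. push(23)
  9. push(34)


push(36) -> [36]
push(34) -> [36, 34]
push(30) -> [36, 34, 30]
peek()->30
push(21) -> [36, 34, 30, 21]
push(19) -> [36, 34, 30, 21, 19]
pop()->19, [36, 34, 30, 21]
push(23) -> [36, 34, 30, 21, 23]
push(34) -> [36, 34, 30, 21, 23, 34]

Final stack: [36, 34, 30, 21, 23, 34]


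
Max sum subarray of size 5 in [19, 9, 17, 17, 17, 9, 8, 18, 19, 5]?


[0:5]: 79
[1:6]: 69
[2:7]: 68
[3:8]: 69
[4:9]: 71
[5:10]: 59

Max: 79 at [0:5]


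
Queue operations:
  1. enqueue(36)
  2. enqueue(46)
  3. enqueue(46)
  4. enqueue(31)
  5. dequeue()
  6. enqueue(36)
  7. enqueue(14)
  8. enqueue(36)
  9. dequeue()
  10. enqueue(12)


enqueue(36) -> [36]
enqueue(46) -> [36, 46]
enqueue(46) -> [36, 46, 46]
enqueue(31) -> [36, 46, 46, 31]
dequeue()->36, [46, 46, 31]
enqueue(36) -> [46, 46, 31, 36]
enqueue(14) -> [46, 46, 31, 36, 14]
enqueue(36) -> [46, 46, 31, 36, 14, 36]
dequeue()->46, [46, 31, 36, 14, 36]
enqueue(12) -> [46, 31, 36, 14, 36, 12]

Final queue: [46, 31, 36, 14, 36, 12]


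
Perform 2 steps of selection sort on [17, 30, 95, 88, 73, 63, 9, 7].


Initial: [17, 30, 95, 88, 73, 63, 9, 7]
Step 1: min=7 at 7
  Swap: [7, 30, 95, 88, 73, 63, 9, 17]
Step 2: min=9 at 6
  Swap: [7, 9, 95, 88, 73, 63, 30, 17]

After 2 steps: [7, 9, 95, 88, 73, 63, 30, 17]


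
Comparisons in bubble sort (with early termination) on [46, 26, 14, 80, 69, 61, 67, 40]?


Algorithm: bubble sort (with early termination)
Input: [46, 26, 14, 80, 69, 61, 67, 40]
Sorted: [14, 26, 40, 46, 61, 67, 69, 80]

27


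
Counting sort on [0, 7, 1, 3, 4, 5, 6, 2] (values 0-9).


Input: [0, 7, 1, 3, 4, 5, 6, 2]
Counts: [1, 1, 1, 1, 1, 1, 1, 1, 0, 0]

Sorted: [0, 1, 2, 3, 4, 5, 6, 7]


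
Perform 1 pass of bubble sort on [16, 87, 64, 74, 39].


Initial: [16, 87, 64, 74, 39]
Pass 1: [16, 64, 74, 39, 87] (3 swaps)

After 1 pass: [16, 64, 74, 39, 87]


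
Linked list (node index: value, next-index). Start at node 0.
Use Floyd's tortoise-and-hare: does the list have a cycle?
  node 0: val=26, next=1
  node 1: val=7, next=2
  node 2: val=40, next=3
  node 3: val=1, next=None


Floyd's tortoise (slow, +1) and hare (fast, +2):
  init: slow=0, fast=0
  step 1: slow=1, fast=2
  step 2: fast 2->3->None, no cycle

Cycle: no


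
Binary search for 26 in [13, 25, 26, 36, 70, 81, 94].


Step 1: lo=0, hi=6, mid=3, val=36
Step 2: lo=0, hi=2, mid=1, val=25
Step 3: lo=2, hi=2, mid=2, val=26

Found at index 2


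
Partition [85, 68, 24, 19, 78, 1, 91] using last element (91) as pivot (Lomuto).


Pivot: 91
  85 <= 91: advance i (no swap)
  68 <= 91: advance i (no swap)
  24 <= 91: advance i (no swap)
  19 <= 91: advance i (no swap)
  78 <= 91: advance i (no swap)
  1 <= 91: advance i (no swap)
Place pivot at 6: [85, 68, 24, 19, 78, 1, 91]

Partitioned: [85, 68, 24, 19, 78, 1, 91]


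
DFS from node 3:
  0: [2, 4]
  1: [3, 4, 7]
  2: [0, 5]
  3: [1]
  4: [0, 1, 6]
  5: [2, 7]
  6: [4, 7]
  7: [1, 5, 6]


Visit 3, push [1]
Visit 1, push [7, 4]
Visit 4, push [6, 0]
Visit 0, push [2]
Visit 2, push [5]
Visit 5, push [7]
Visit 7, push [6]
Visit 6, push []

DFS order: [3, 1, 4, 0, 2, 5, 7, 6]


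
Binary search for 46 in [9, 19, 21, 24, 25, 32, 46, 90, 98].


Step 1: lo=0, hi=8, mid=4, val=25
Step 2: lo=5, hi=8, mid=6, val=46

Found at index 6


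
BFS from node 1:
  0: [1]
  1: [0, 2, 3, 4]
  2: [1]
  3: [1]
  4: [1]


Visit 1, enqueue [0, 2, 3, 4]
Visit 0, enqueue []
Visit 2, enqueue []
Visit 3, enqueue []
Visit 4, enqueue []

BFS order: [1, 0, 2, 3, 4]


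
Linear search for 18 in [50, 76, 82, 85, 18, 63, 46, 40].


i=0: 50!=18
i=1: 76!=18
i=2: 82!=18
i=3: 85!=18
i=4: 18==18 found!

Found at 4, 5 comps


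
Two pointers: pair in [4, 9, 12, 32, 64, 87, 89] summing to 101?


lo=0(4)+hi=6(89)=93
lo=1(9)+hi=6(89)=98
lo=2(12)+hi=6(89)=101

Yes: 12+89=101


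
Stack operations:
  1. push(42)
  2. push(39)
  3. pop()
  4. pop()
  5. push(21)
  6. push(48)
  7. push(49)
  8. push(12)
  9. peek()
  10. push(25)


push(42) -> [42]
push(39) -> [42, 39]
pop()->39, [42]
pop()->42, []
push(21) -> [21]
push(48) -> [21, 48]
push(49) -> [21, 48, 49]
push(12) -> [21, 48, 49, 12]
peek()->12
push(25) -> [21, 48, 49, 12, 25]

Final stack: [21, 48, 49, 12, 25]


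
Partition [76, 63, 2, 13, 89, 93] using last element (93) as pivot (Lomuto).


Pivot: 93
  76 <= 93: advance i (no swap)
  63 <= 93: advance i (no swap)
  2 <= 93: advance i (no swap)
  13 <= 93: advance i (no swap)
  89 <= 93: advance i (no swap)
Place pivot at 5: [76, 63, 2, 13, 89, 93]

Partitioned: [76, 63, 2, 13, 89, 93]


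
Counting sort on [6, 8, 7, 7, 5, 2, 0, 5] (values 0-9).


Input: [6, 8, 7, 7, 5, 2, 0, 5]
Counts: [1, 0, 1, 0, 0, 2, 1, 2, 1, 0]

Sorted: [0, 2, 5, 5, 6, 7, 7, 8]


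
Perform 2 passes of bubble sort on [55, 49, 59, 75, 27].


Initial: [55, 49, 59, 75, 27]
Pass 1: [49, 55, 59, 27, 75] (2 swaps)
Pass 2: [49, 55, 27, 59, 75] (1 swaps)

After 2 passes: [49, 55, 27, 59, 75]


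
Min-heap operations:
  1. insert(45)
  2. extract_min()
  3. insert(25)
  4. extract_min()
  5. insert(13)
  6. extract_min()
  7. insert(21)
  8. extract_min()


insert(45) -> [45]
extract_min()->45, []
insert(25) -> [25]
extract_min()->25, []
insert(13) -> [13]
extract_min()->13, []
insert(21) -> [21]
extract_min()->21, []

Final heap: []


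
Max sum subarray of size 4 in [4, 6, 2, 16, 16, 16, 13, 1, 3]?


[0:4]: 28
[1:5]: 40
[2:6]: 50
[3:7]: 61
[4:8]: 46
[5:9]: 33

Max: 61 at [3:7]


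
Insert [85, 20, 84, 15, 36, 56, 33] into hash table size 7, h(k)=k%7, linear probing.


Insert 85: h=1 -> slot 1
Insert 20: h=6 -> slot 6
Insert 84: h=0 -> slot 0
Insert 15: h=1, 1 probes -> slot 2
Insert 36: h=1, 2 probes -> slot 3
Insert 56: h=0, 4 probes -> slot 4
Insert 33: h=5 -> slot 5

Table: [84, 85, 15, 36, 56, 33, 20]


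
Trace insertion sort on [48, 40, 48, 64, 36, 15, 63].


Initial: [48, 40, 48, 64, 36, 15, 63]
Insert 40: [40, 48, 48, 64, 36, 15, 63]
Insert 48: [40, 48, 48, 64, 36, 15, 63]
Insert 64: [40, 48, 48, 64, 36, 15, 63]
Insert 36: [36, 40, 48, 48, 64, 15, 63]
Insert 15: [15, 36, 40, 48, 48, 64, 63]
Insert 63: [15, 36, 40, 48, 48, 63, 64]

Sorted: [15, 36, 40, 48, 48, 63, 64]


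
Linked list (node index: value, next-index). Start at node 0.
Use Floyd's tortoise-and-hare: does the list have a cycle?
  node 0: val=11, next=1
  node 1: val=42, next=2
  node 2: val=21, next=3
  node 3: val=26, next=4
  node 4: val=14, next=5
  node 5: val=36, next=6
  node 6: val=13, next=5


Floyd's tortoise (slow, +1) and hare (fast, +2):
  init: slow=0, fast=0
  step 1: slow=1, fast=2
  step 2: slow=2, fast=4
  step 3: slow=3, fast=6
  step 4: slow=4, fast=6
  step 5: slow=5, fast=6
  step 6: slow=6, fast=6
  slow == fast at node 6: cycle detected

Cycle: yes


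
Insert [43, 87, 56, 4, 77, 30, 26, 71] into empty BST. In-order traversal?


Insert 43: root
Insert 87: R from 43
Insert 56: R from 43 -> L from 87
Insert 4: L from 43
Insert 77: R from 43 -> L from 87 -> R from 56
Insert 30: L from 43 -> R from 4
Insert 26: L from 43 -> R from 4 -> L from 30
Insert 71: R from 43 -> L from 87 -> R from 56 -> L from 77

In-order: [4, 26, 30, 43, 56, 71, 77, 87]


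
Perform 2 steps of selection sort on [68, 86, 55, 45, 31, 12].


Initial: [68, 86, 55, 45, 31, 12]
Step 1: min=12 at 5
  Swap: [12, 86, 55, 45, 31, 68]
Step 2: min=31 at 4
  Swap: [12, 31, 55, 45, 86, 68]

After 2 steps: [12, 31, 55, 45, 86, 68]


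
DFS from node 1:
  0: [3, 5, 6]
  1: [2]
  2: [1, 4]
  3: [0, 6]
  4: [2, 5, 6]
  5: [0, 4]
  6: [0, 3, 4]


Visit 1, push [2]
Visit 2, push [4]
Visit 4, push [6, 5]
Visit 5, push [0]
Visit 0, push [6, 3]
Visit 3, push [6]
Visit 6, push []

DFS order: [1, 2, 4, 5, 0, 3, 6]


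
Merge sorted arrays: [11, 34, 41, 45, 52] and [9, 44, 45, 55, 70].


Take 9 from B
Take 11 from A
Take 34 from A
Take 41 from A
Take 44 from B
Take 45 from A
Take 45 from B
Take 52 from A

Merged: [9, 11, 34, 41, 44, 45, 45, 52, 55, 70]


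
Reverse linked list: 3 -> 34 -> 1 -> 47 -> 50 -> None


Step 1: curr=3, set curr.next=prev(None) | reversed so far: 3
Step 2: curr=34, set curr.next=prev(3) | reversed so far: 34 -> 3
Step 3: curr=1, set curr.next=prev(34) | reversed so far: 1 -> 34 -> 3
Step 4: curr=47, set curr.next=prev(1) | reversed so far: 47 -> 1 -> 34 -> 3
Step 5: curr=50, set curr.next=prev(47) | reversed so far: 50 -> 47 -> 1 -> 34 -> 3

50 -> 47 -> 1 -> 34 -> 3 -> None


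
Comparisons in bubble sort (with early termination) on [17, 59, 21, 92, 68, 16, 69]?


Algorithm: bubble sort (with early termination)
Input: [17, 59, 21, 92, 68, 16, 69]
Sorted: [16, 17, 21, 59, 68, 69, 92]

21


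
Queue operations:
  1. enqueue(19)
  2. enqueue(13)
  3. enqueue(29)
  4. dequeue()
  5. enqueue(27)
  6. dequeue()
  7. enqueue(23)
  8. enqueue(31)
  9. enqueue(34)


enqueue(19) -> [19]
enqueue(13) -> [19, 13]
enqueue(29) -> [19, 13, 29]
dequeue()->19, [13, 29]
enqueue(27) -> [13, 29, 27]
dequeue()->13, [29, 27]
enqueue(23) -> [29, 27, 23]
enqueue(31) -> [29, 27, 23, 31]
enqueue(34) -> [29, 27, 23, 31, 34]

Final queue: [29, 27, 23, 31, 34]


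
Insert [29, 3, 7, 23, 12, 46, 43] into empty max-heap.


Insert 29: [29]
Insert 3: [29, 3]
Insert 7: [29, 3, 7]
Insert 23: [29, 23, 7, 3]
Insert 12: [29, 23, 7, 3, 12]
Insert 46: [46, 23, 29, 3, 12, 7]
Insert 43: [46, 23, 43, 3, 12, 7, 29]

Final heap: [46, 23, 43, 3, 12, 7, 29]


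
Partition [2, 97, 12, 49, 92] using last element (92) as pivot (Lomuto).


Pivot: 92
  2 <= 92: advance i (no swap)
  12 <= 92: swap -> [2, 12, 97, 49, 92]
  49 <= 92: swap -> [2, 12, 49, 97, 92]
Place pivot at 3: [2, 12, 49, 92, 97]

Partitioned: [2, 12, 49, 92, 97]


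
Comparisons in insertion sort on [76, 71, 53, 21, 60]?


Algorithm: insertion sort
Input: [76, 71, 53, 21, 60]
Sorted: [21, 53, 60, 71, 76]

9


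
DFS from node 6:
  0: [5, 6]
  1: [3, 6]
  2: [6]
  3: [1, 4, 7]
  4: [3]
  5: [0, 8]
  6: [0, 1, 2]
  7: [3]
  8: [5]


Visit 6, push [2, 1, 0]
Visit 0, push [5]
Visit 5, push [8]
Visit 8, push []
Visit 1, push [3]
Visit 3, push [7, 4]
Visit 4, push []
Visit 7, push []
Visit 2, push []

DFS order: [6, 0, 5, 8, 1, 3, 4, 7, 2]


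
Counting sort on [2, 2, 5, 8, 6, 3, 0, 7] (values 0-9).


Input: [2, 2, 5, 8, 6, 3, 0, 7]
Counts: [1, 0, 2, 1, 0, 1, 1, 1, 1, 0]

Sorted: [0, 2, 2, 3, 5, 6, 7, 8]


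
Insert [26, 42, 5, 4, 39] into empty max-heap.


Insert 26: [26]
Insert 42: [42, 26]
Insert 5: [42, 26, 5]
Insert 4: [42, 26, 5, 4]
Insert 39: [42, 39, 5, 4, 26]

Final heap: [42, 39, 5, 4, 26]


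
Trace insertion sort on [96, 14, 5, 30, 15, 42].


Initial: [96, 14, 5, 30, 15, 42]
Insert 14: [14, 96, 5, 30, 15, 42]
Insert 5: [5, 14, 96, 30, 15, 42]
Insert 30: [5, 14, 30, 96, 15, 42]
Insert 15: [5, 14, 15, 30, 96, 42]
Insert 42: [5, 14, 15, 30, 42, 96]

Sorted: [5, 14, 15, 30, 42, 96]


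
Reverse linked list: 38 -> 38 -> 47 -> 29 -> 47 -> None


Step 1: curr=38, set curr.next=prev(None) | reversed so far: 38
Step 2: curr=38, set curr.next=prev(38) | reversed so far: 38 -> 38
Step 3: curr=47, set curr.next=prev(38) | reversed so far: 47 -> 38 -> 38
Step 4: curr=29, set curr.next=prev(47) | reversed so far: 29 -> 47 -> 38 -> 38
Step 5: curr=47, set curr.next=prev(29) | reversed so far: 47 -> 29 -> 47 -> 38 -> 38

47 -> 29 -> 47 -> 38 -> 38 -> None


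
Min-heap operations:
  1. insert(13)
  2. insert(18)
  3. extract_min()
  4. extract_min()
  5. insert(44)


insert(13) -> [13]
insert(18) -> [13, 18]
extract_min()->13, [18]
extract_min()->18, []
insert(44) -> [44]

Final heap: [44]


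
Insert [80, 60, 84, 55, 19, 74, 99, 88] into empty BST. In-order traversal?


Insert 80: root
Insert 60: L from 80
Insert 84: R from 80
Insert 55: L from 80 -> L from 60
Insert 19: L from 80 -> L from 60 -> L from 55
Insert 74: L from 80 -> R from 60
Insert 99: R from 80 -> R from 84
Insert 88: R from 80 -> R from 84 -> L from 99

In-order: [19, 55, 60, 74, 80, 84, 88, 99]


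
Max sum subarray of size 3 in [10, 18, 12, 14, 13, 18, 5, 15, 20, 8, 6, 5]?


[0:3]: 40
[1:4]: 44
[2:5]: 39
[3:6]: 45
[4:7]: 36
[5:8]: 38
[6:9]: 40
[7:10]: 43
[8:11]: 34
[9:12]: 19

Max: 45 at [3:6]


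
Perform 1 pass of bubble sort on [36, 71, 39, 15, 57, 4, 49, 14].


Initial: [36, 71, 39, 15, 57, 4, 49, 14]
Pass 1: [36, 39, 15, 57, 4, 49, 14, 71] (6 swaps)

After 1 pass: [36, 39, 15, 57, 4, 49, 14, 71]


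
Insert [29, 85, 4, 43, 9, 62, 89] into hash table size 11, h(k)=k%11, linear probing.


Insert 29: h=7 -> slot 7
Insert 85: h=8 -> slot 8
Insert 4: h=4 -> slot 4
Insert 43: h=10 -> slot 10
Insert 9: h=9 -> slot 9
Insert 62: h=7, 4 probes -> slot 0
Insert 89: h=1 -> slot 1

Table: [62, 89, None, None, 4, None, None, 29, 85, 9, 43]


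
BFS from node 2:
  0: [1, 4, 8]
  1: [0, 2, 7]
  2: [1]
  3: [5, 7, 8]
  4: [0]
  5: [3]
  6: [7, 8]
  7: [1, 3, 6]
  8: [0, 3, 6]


Visit 2, enqueue [1]
Visit 1, enqueue [0, 7]
Visit 0, enqueue [4, 8]
Visit 7, enqueue [3, 6]
Visit 4, enqueue []
Visit 8, enqueue []
Visit 3, enqueue [5]
Visit 6, enqueue []
Visit 5, enqueue []

BFS order: [2, 1, 0, 7, 4, 8, 3, 6, 5]


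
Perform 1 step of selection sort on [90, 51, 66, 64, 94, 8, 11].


Initial: [90, 51, 66, 64, 94, 8, 11]
Step 1: min=8 at 5
  Swap: [8, 51, 66, 64, 94, 90, 11]

After 1 step: [8, 51, 66, 64, 94, 90, 11]


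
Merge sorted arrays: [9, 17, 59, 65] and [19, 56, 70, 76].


Take 9 from A
Take 17 from A
Take 19 from B
Take 56 from B
Take 59 from A
Take 65 from A

Merged: [9, 17, 19, 56, 59, 65, 70, 76]


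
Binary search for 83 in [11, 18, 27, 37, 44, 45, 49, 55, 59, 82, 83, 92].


Step 1: lo=0, hi=11, mid=5, val=45
Step 2: lo=6, hi=11, mid=8, val=59
Step 3: lo=9, hi=11, mid=10, val=83

Found at index 10


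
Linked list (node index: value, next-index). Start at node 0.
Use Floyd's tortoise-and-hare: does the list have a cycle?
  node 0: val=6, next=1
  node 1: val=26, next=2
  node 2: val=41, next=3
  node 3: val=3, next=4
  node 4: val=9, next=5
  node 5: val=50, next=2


Floyd's tortoise (slow, +1) and hare (fast, +2):
  init: slow=0, fast=0
  step 1: slow=1, fast=2
  step 2: slow=2, fast=4
  step 3: slow=3, fast=2
  step 4: slow=4, fast=4
  slow == fast at node 4: cycle detected

Cycle: yes


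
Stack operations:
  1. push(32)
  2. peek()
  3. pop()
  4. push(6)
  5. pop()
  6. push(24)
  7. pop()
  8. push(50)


push(32) -> [32]
peek()->32
pop()->32, []
push(6) -> [6]
pop()->6, []
push(24) -> [24]
pop()->24, []
push(50) -> [50]

Final stack: [50]


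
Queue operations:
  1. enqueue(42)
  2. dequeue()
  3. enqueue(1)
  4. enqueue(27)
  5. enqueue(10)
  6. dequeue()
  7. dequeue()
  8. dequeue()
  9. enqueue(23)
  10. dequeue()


enqueue(42) -> [42]
dequeue()->42, []
enqueue(1) -> [1]
enqueue(27) -> [1, 27]
enqueue(10) -> [1, 27, 10]
dequeue()->1, [27, 10]
dequeue()->27, [10]
dequeue()->10, []
enqueue(23) -> [23]
dequeue()->23, []

Final queue: []


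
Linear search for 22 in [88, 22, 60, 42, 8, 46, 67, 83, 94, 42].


i=0: 88!=22
i=1: 22==22 found!

Found at 1, 2 comps


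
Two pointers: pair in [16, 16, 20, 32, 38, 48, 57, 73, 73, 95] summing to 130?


lo=0(16)+hi=9(95)=111
lo=1(16)+hi=9(95)=111
lo=2(20)+hi=9(95)=115
lo=3(32)+hi=9(95)=127
lo=4(38)+hi=9(95)=133
lo=4(38)+hi=8(73)=111
lo=5(48)+hi=8(73)=121
lo=6(57)+hi=8(73)=130

Yes: 57+73=130


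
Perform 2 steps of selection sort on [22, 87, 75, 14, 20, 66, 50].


Initial: [22, 87, 75, 14, 20, 66, 50]
Step 1: min=14 at 3
  Swap: [14, 87, 75, 22, 20, 66, 50]
Step 2: min=20 at 4
  Swap: [14, 20, 75, 22, 87, 66, 50]

After 2 steps: [14, 20, 75, 22, 87, 66, 50]


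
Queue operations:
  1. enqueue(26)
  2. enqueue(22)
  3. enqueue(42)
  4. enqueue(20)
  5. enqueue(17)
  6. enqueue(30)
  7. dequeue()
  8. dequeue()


enqueue(26) -> [26]
enqueue(22) -> [26, 22]
enqueue(42) -> [26, 22, 42]
enqueue(20) -> [26, 22, 42, 20]
enqueue(17) -> [26, 22, 42, 20, 17]
enqueue(30) -> [26, 22, 42, 20, 17, 30]
dequeue()->26, [22, 42, 20, 17, 30]
dequeue()->22, [42, 20, 17, 30]

Final queue: [42, 20, 17, 30]


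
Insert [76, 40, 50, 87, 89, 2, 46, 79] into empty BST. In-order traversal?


Insert 76: root
Insert 40: L from 76
Insert 50: L from 76 -> R from 40
Insert 87: R from 76
Insert 89: R from 76 -> R from 87
Insert 2: L from 76 -> L from 40
Insert 46: L from 76 -> R from 40 -> L from 50
Insert 79: R from 76 -> L from 87

In-order: [2, 40, 46, 50, 76, 79, 87, 89]


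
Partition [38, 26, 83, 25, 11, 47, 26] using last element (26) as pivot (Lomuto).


Pivot: 26
  26 <= 26: swap -> [26, 38, 83, 25, 11, 47, 26]
  25 <= 26: swap -> [26, 25, 83, 38, 11, 47, 26]
  11 <= 26: swap -> [26, 25, 11, 38, 83, 47, 26]
Place pivot at 3: [26, 25, 11, 26, 83, 47, 38]

Partitioned: [26, 25, 11, 26, 83, 47, 38]


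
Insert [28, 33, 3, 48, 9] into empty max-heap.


Insert 28: [28]
Insert 33: [33, 28]
Insert 3: [33, 28, 3]
Insert 48: [48, 33, 3, 28]
Insert 9: [48, 33, 3, 28, 9]

Final heap: [48, 33, 3, 28, 9]


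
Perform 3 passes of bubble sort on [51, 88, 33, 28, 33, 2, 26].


Initial: [51, 88, 33, 28, 33, 2, 26]
Pass 1: [51, 33, 28, 33, 2, 26, 88] (5 swaps)
Pass 2: [33, 28, 33, 2, 26, 51, 88] (5 swaps)
Pass 3: [28, 33, 2, 26, 33, 51, 88] (3 swaps)

After 3 passes: [28, 33, 2, 26, 33, 51, 88]


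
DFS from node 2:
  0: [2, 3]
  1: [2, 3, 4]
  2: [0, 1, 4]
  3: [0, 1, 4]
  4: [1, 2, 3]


Visit 2, push [4, 1, 0]
Visit 0, push [3]
Visit 3, push [4, 1]
Visit 1, push [4]
Visit 4, push []

DFS order: [2, 0, 3, 1, 4]


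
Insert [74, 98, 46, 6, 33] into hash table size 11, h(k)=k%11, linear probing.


Insert 74: h=8 -> slot 8
Insert 98: h=10 -> slot 10
Insert 46: h=2 -> slot 2
Insert 6: h=6 -> slot 6
Insert 33: h=0 -> slot 0

Table: [33, None, 46, None, None, None, 6, None, 74, None, 98]


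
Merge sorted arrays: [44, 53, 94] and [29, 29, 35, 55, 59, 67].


Take 29 from B
Take 29 from B
Take 35 from B
Take 44 from A
Take 53 from A
Take 55 from B
Take 59 from B
Take 67 from B

Merged: [29, 29, 35, 44, 53, 55, 59, 67, 94]


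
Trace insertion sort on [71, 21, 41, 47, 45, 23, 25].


Initial: [71, 21, 41, 47, 45, 23, 25]
Insert 21: [21, 71, 41, 47, 45, 23, 25]
Insert 41: [21, 41, 71, 47, 45, 23, 25]
Insert 47: [21, 41, 47, 71, 45, 23, 25]
Insert 45: [21, 41, 45, 47, 71, 23, 25]
Insert 23: [21, 23, 41, 45, 47, 71, 25]
Insert 25: [21, 23, 25, 41, 45, 47, 71]

Sorted: [21, 23, 25, 41, 45, 47, 71]


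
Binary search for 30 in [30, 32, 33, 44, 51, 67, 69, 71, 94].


Step 1: lo=0, hi=8, mid=4, val=51
Step 2: lo=0, hi=3, mid=1, val=32
Step 3: lo=0, hi=0, mid=0, val=30

Found at index 0


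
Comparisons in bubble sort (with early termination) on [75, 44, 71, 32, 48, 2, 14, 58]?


Algorithm: bubble sort (with early termination)
Input: [75, 44, 71, 32, 48, 2, 14, 58]
Sorted: [2, 14, 32, 44, 48, 58, 71, 75]

27


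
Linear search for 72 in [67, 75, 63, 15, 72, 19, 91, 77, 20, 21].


i=0: 67!=72
i=1: 75!=72
i=2: 63!=72
i=3: 15!=72
i=4: 72==72 found!

Found at 4, 5 comps


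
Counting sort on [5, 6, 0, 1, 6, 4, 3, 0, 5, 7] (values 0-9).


Input: [5, 6, 0, 1, 6, 4, 3, 0, 5, 7]
Counts: [2, 1, 0, 1, 1, 2, 2, 1, 0, 0]

Sorted: [0, 0, 1, 3, 4, 5, 5, 6, 6, 7]


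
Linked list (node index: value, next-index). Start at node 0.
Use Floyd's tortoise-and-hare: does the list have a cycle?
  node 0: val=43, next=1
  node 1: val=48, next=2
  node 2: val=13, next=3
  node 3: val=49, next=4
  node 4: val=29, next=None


Floyd's tortoise (slow, +1) and hare (fast, +2):
  init: slow=0, fast=0
  step 1: slow=1, fast=2
  step 2: slow=2, fast=4
  step 3: fast -> None, no cycle

Cycle: no


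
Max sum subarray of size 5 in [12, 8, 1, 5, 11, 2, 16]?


[0:5]: 37
[1:6]: 27
[2:7]: 35

Max: 37 at [0:5]


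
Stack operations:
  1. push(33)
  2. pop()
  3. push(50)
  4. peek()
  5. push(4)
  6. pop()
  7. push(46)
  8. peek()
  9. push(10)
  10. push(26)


push(33) -> [33]
pop()->33, []
push(50) -> [50]
peek()->50
push(4) -> [50, 4]
pop()->4, [50]
push(46) -> [50, 46]
peek()->46
push(10) -> [50, 46, 10]
push(26) -> [50, 46, 10, 26]

Final stack: [50, 46, 10, 26]


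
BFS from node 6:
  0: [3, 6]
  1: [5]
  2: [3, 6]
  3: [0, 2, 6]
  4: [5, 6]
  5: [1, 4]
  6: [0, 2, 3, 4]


Visit 6, enqueue [0, 2, 3, 4]
Visit 0, enqueue []
Visit 2, enqueue []
Visit 3, enqueue []
Visit 4, enqueue [5]
Visit 5, enqueue [1]
Visit 1, enqueue []

BFS order: [6, 0, 2, 3, 4, 5, 1]


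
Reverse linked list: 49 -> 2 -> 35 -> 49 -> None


Step 1: curr=49, set curr.next=prev(None) | reversed so far: 49
Step 2: curr=2, set curr.next=prev(49) | reversed so far: 2 -> 49
Step 3: curr=35, set curr.next=prev(2) | reversed so far: 35 -> 2 -> 49
Step 4: curr=49, set curr.next=prev(35) | reversed so far: 49 -> 35 -> 2 -> 49

49 -> 35 -> 2 -> 49 -> None


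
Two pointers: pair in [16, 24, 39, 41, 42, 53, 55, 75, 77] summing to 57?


lo=0(16)+hi=8(77)=93
lo=0(16)+hi=7(75)=91
lo=0(16)+hi=6(55)=71
lo=0(16)+hi=5(53)=69
lo=0(16)+hi=4(42)=58
lo=0(16)+hi=3(41)=57

Yes: 16+41=57


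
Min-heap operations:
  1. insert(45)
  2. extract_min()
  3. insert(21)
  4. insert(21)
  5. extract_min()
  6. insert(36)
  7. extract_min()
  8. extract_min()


insert(45) -> [45]
extract_min()->45, []
insert(21) -> [21]
insert(21) -> [21, 21]
extract_min()->21, [21]
insert(36) -> [21, 36]
extract_min()->21, [36]
extract_min()->36, []

Final heap: []


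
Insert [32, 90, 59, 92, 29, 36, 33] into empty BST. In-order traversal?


Insert 32: root
Insert 90: R from 32
Insert 59: R from 32 -> L from 90
Insert 92: R from 32 -> R from 90
Insert 29: L from 32
Insert 36: R from 32 -> L from 90 -> L from 59
Insert 33: R from 32 -> L from 90 -> L from 59 -> L from 36

In-order: [29, 32, 33, 36, 59, 90, 92]


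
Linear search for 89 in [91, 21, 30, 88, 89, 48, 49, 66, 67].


i=0: 91!=89
i=1: 21!=89
i=2: 30!=89
i=3: 88!=89
i=4: 89==89 found!

Found at 4, 5 comps


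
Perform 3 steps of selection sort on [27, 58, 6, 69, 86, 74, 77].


Initial: [27, 58, 6, 69, 86, 74, 77]
Step 1: min=6 at 2
  Swap: [6, 58, 27, 69, 86, 74, 77]
Step 2: min=27 at 2
  Swap: [6, 27, 58, 69, 86, 74, 77]
Step 3: min=58 at 2
  Swap: [6, 27, 58, 69, 86, 74, 77]

After 3 steps: [6, 27, 58, 69, 86, 74, 77]


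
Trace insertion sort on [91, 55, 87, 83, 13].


Initial: [91, 55, 87, 83, 13]
Insert 55: [55, 91, 87, 83, 13]
Insert 87: [55, 87, 91, 83, 13]
Insert 83: [55, 83, 87, 91, 13]
Insert 13: [13, 55, 83, 87, 91]

Sorted: [13, 55, 83, 87, 91]


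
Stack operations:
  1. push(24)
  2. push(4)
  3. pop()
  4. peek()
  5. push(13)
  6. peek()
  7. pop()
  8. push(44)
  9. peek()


push(24) -> [24]
push(4) -> [24, 4]
pop()->4, [24]
peek()->24
push(13) -> [24, 13]
peek()->13
pop()->13, [24]
push(44) -> [24, 44]
peek()->44

Final stack: [24, 44]


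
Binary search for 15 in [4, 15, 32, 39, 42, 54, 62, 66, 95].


Step 1: lo=0, hi=8, mid=4, val=42
Step 2: lo=0, hi=3, mid=1, val=15

Found at index 1


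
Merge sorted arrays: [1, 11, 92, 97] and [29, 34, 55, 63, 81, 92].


Take 1 from A
Take 11 from A
Take 29 from B
Take 34 from B
Take 55 from B
Take 63 from B
Take 81 from B
Take 92 from A
Take 92 from B

Merged: [1, 11, 29, 34, 55, 63, 81, 92, 92, 97]


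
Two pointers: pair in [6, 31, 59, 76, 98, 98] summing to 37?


lo=0(6)+hi=5(98)=104
lo=0(6)+hi=4(98)=104
lo=0(6)+hi=3(76)=82
lo=0(6)+hi=2(59)=65
lo=0(6)+hi=1(31)=37

Yes: 6+31=37


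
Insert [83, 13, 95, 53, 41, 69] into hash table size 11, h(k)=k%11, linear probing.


Insert 83: h=6 -> slot 6
Insert 13: h=2 -> slot 2
Insert 95: h=7 -> slot 7
Insert 53: h=9 -> slot 9
Insert 41: h=8 -> slot 8
Insert 69: h=3 -> slot 3

Table: [None, None, 13, 69, None, None, 83, 95, 41, 53, None]


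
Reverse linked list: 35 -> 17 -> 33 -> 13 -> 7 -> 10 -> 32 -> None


Step 1: curr=35, set curr.next=prev(None) | reversed so far: 35
Step 2: curr=17, set curr.next=prev(35) | reversed so far: 17 -> 35
Step 3: curr=33, set curr.next=prev(17) | reversed so far: 33 -> 17 -> 35
Step 4: curr=13, set curr.next=prev(33) | reversed so far: 13 -> 33 -> 17 -> 35
Step 5: curr=7, set curr.next=prev(13) | reversed so far: 7 -> 13 -> 33 -> 17 -> 35
Step 6: curr=10, set curr.next=prev(7) | reversed so far: 10 -> 7 -> 13 -> 33 -> 17 -> 35
Step 7: curr=32, set curr.next=prev(10) | reversed so far: 32 -> 10 -> 7 -> 13 -> 33 -> 17 -> 35

32 -> 10 -> 7 -> 13 -> 33 -> 17 -> 35 -> None


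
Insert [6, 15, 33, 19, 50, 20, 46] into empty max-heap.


Insert 6: [6]
Insert 15: [15, 6]
Insert 33: [33, 6, 15]
Insert 19: [33, 19, 15, 6]
Insert 50: [50, 33, 15, 6, 19]
Insert 20: [50, 33, 20, 6, 19, 15]
Insert 46: [50, 33, 46, 6, 19, 15, 20]

Final heap: [50, 33, 46, 6, 19, 15, 20]


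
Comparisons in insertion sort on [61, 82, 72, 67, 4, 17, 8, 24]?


Algorithm: insertion sort
Input: [61, 82, 72, 67, 4, 17, 8, 24]
Sorted: [4, 8, 17, 24, 61, 67, 72, 82]

26


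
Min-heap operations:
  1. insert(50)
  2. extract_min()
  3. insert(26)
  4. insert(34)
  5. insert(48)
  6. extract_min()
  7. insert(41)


insert(50) -> [50]
extract_min()->50, []
insert(26) -> [26]
insert(34) -> [26, 34]
insert(48) -> [26, 34, 48]
extract_min()->26, [34, 48]
insert(41) -> [34, 48, 41]

Final heap: [34, 48, 41]


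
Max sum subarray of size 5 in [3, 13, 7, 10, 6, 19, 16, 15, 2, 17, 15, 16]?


[0:5]: 39
[1:6]: 55
[2:7]: 58
[3:8]: 66
[4:9]: 58
[5:10]: 69
[6:11]: 65
[7:12]: 65

Max: 69 at [5:10]


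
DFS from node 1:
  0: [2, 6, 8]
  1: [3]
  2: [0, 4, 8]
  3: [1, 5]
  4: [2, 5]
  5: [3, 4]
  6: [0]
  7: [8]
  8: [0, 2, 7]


Visit 1, push [3]
Visit 3, push [5]
Visit 5, push [4]
Visit 4, push [2]
Visit 2, push [8, 0]
Visit 0, push [8, 6]
Visit 6, push []
Visit 8, push [7]
Visit 7, push []

DFS order: [1, 3, 5, 4, 2, 0, 6, 8, 7]


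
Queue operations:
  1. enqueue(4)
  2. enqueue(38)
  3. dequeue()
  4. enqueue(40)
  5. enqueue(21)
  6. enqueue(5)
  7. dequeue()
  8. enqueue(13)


enqueue(4) -> [4]
enqueue(38) -> [4, 38]
dequeue()->4, [38]
enqueue(40) -> [38, 40]
enqueue(21) -> [38, 40, 21]
enqueue(5) -> [38, 40, 21, 5]
dequeue()->38, [40, 21, 5]
enqueue(13) -> [40, 21, 5, 13]

Final queue: [40, 21, 5, 13]


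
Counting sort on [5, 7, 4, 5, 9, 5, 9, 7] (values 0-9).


Input: [5, 7, 4, 5, 9, 5, 9, 7]
Counts: [0, 0, 0, 0, 1, 3, 0, 2, 0, 2]

Sorted: [4, 5, 5, 5, 7, 7, 9, 9]


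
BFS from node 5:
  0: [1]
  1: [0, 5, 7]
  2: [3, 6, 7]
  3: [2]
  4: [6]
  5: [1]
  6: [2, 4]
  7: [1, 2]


Visit 5, enqueue [1]
Visit 1, enqueue [0, 7]
Visit 0, enqueue []
Visit 7, enqueue [2]
Visit 2, enqueue [3, 6]
Visit 3, enqueue []
Visit 6, enqueue [4]
Visit 4, enqueue []

BFS order: [5, 1, 0, 7, 2, 3, 6, 4]


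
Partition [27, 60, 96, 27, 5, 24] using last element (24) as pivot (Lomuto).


Pivot: 24
  5 <= 24: swap -> [5, 60, 96, 27, 27, 24]
Place pivot at 1: [5, 24, 96, 27, 27, 60]

Partitioned: [5, 24, 96, 27, 27, 60]


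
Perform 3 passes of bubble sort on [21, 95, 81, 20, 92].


Initial: [21, 95, 81, 20, 92]
Pass 1: [21, 81, 20, 92, 95] (3 swaps)
Pass 2: [21, 20, 81, 92, 95] (1 swaps)
Pass 3: [20, 21, 81, 92, 95] (1 swaps)

After 3 passes: [20, 21, 81, 92, 95]


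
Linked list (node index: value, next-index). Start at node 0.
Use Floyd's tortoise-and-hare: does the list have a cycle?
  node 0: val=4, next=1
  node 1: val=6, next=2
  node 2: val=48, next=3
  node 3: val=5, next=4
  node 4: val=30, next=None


Floyd's tortoise (slow, +1) and hare (fast, +2):
  init: slow=0, fast=0
  step 1: slow=1, fast=2
  step 2: slow=2, fast=4
  step 3: fast -> None, no cycle

Cycle: no


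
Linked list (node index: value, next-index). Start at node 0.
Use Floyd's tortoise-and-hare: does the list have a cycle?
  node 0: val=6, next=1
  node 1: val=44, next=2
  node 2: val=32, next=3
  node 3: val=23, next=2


Floyd's tortoise (slow, +1) and hare (fast, +2):
  init: slow=0, fast=0
  step 1: slow=1, fast=2
  step 2: slow=2, fast=2
  slow == fast at node 2: cycle detected

Cycle: yes


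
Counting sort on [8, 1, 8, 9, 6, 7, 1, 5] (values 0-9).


Input: [8, 1, 8, 9, 6, 7, 1, 5]
Counts: [0, 2, 0, 0, 0, 1, 1, 1, 2, 1]

Sorted: [1, 1, 5, 6, 7, 8, 8, 9]


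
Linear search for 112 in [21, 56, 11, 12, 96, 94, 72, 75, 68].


i=0: 21!=112
i=1: 56!=112
i=2: 11!=112
i=3: 12!=112
i=4: 96!=112
i=5: 94!=112
i=6: 72!=112
i=7: 75!=112
i=8: 68!=112

Not found, 9 comps


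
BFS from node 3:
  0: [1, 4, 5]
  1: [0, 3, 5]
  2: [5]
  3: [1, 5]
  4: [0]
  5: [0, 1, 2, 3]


Visit 3, enqueue [1, 5]
Visit 1, enqueue [0]
Visit 5, enqueue [2]
Visit 0, enqueue [4]
Visit 2, enqueue []
Visit 4, enqueue []

BFS order: [3, 1, 5, 0, 2, 4]


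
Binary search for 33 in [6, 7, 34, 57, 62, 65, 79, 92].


Step 1: lo=0, hi=7, mid=3, val=57
Step 2: lo=0, hi=2, mid=1, val=7
Step 3: lo=2, hi=2, mid=2, val=34

Not found


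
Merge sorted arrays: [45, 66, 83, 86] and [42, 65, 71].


Take 42 from B
Take 45 from A
Take 65 from B
Take 66 from A
Take 71 from B

Merged: [42, 45, 65, 66, 71, 83, 86]


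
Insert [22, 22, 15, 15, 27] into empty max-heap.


Insert 22: [22]
Insert 22: [22, 22]
Insert 15: [22, 22, 15]
Insert 15: [22, 22, 15, 15]
Insert 27: [27, 22, 15, 15, 22]

Final heap: [27, 22, 15, 15, 22]


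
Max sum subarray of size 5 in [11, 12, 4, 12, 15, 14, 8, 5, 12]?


[0:5]: 54
[1:6]: 57
[2:7]: 53
[3:8]: 54
[4:9]: 54

Max: 57 at [1:6]


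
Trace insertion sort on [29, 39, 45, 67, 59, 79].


Initial: [29, 39, 45, 67, 59, 79]
Insert 39: [29, 39, 45, 67, 59, 79]
Insert 45: [29, 39, 45, 67, 59, 79]
Insert 67: [29, 39, 45, 67, 59, 79]
Insert 59: [29, 39, 45, 59, 67, 79]
Insert 79: [29, 39, 45, 59, 67, 79]

Sorted: [29, 39, 45, 59, 67, 79]


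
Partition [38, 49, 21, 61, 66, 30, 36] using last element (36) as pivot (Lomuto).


Pivot: 36
  21 <= 36: swap -> [21, 49, 38, 61, 66, 30, 36]
  30 <= 36: swap -> [21, 30, 38, 61, 66, 49, 36]
Place pivot at 2: [21, 30, 36, 61, 66, 49, 38]

Partitioned: [21, 30, 36, 61, 66, 49, 38]


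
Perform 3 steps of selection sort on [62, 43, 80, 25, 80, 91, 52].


Initial: [62, 43, 80, 25, 80, 91, 52]
Step 1: min=25 at 3
  Swap: [25, 43, 80, 62, 80, 91, 52]
Step 2: min=43 at 1
  Swap: [25, 43, 80, 62, 80, 91, 52]
Step 3: min=52 at 6
  Swap: [25, 43, 52, 62, 80, 91, 80]

After 3 steps: [25, 43, 52, 62, 80, 91, 80]


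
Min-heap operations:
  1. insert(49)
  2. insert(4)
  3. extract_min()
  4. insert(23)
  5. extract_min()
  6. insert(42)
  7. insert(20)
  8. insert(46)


insert(49) -> [49]
insert(4) -> [4, 49]
extract_min()->4, [49]
insert(23) -> [23, 49]
extract_min()->23, [49]
insert(42) -> [42, 49]
insert(20) -> [20, 49, 42]
insert(46) -> [20, 46, 42, 49]

Final heap: [20, 46, 42, 49]


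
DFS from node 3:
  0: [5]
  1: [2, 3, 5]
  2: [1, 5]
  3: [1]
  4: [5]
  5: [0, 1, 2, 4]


Visit 3, push [1]
Visit 1, push [5, 2]
Visit 2, push [5]
Visit 5, push [4, 0]
Visit 0, push []
Visit 4, push []

DFS order: [3, 1, 2, 5, 0, 4]


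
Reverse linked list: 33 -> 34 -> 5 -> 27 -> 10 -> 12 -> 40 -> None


Step 1: curr=33, set curr.next=prev(None) | reversed so far: 33
Step 2: curr=34, set curr.next=prev(33) | reversed so far: 34 -> 33
Step 3: curr=5, set curr.next=prev(34) | reversed so far: 5 -> 34 -> 33
Step 4: curr=27, set curr.next=prev(5) | reversed so far: 27 -> 5 -> 34 -> 33
Step 5: curr=10, set curr.next=prev(27) | reversed so far: 10 -> 27 -> 5 -> 34 -> 33
Step 6: curr=12, set curr.next=prev(10) | reversed so far: 12 -> 10 -> 27 -> 5 -> 34 -> 33
Step 7: curr=40, set curr.next=prev(12) | reversed so far: 40 -> 12 -> 10 -> 27 -> 5 -> 34 -> 33

40 -> 12 -> 10 -> 27 -> 5 -> 34 -> 33 -> None


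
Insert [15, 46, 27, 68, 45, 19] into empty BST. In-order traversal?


Insert 15: root
Insert 46: R from 15
Insert 27: R from 15 -> L from 46
Insert 68: R from 15 -> R from 46
Insert 45: R from 15 -> L from 46 -> R from 27
Insert 19: R from 15 -> L from 46 -> L from 27

In-order: [15, 19, 27, 45, 46, 68]


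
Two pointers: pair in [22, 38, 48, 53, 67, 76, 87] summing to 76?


lo=0(22)+hi=6(87)=109
lo=0(22)+hi=5(76)=98
lo=0(22)+hi=4(67)=89
lo=0(22)+hi=3(53)=75
lo=1(38)+hi=3(53)=91
lo=1(38)+hi=2(48)=86

No pair found


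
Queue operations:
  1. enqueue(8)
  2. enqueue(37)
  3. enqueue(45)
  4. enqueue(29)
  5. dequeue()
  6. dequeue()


enqueue(8) -> [8]
enqueue(37) -> [8, 37]
enqueue(45) -> [8, 37, 45]
enqueue(29) -> [8, 37, 45, 29]
dequeue()->8, [37, 45, 29]
dequeue()->37, [45, 29]

Final queue: [45, 29]


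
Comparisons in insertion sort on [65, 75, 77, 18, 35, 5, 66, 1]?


Algorithm: insertion sort
Input: [65, 75, 77, 18, 35, 5, 66, 1]
Sorted: [1, 5, 18, 35, 65, 66, 75, 77]

24


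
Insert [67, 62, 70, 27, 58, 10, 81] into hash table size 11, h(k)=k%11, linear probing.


Insert 67: h=1 -> slot 1
Insert 62: h=7 -> slot 7
Insert 70: h=4 -> slot 4
Insert 27: h=5 -> slot 5
Insert 58: h=3 -> slot 3
Insert 10: h=10 -> slot 10
Insert 81: h=4, 2 probes -> slot 6

Table: [None, 67, None, 58, 70, 27, 81, 62, None, None, 10]


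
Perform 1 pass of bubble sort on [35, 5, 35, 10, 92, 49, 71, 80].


Initial: [35, 5, 35, 10, 92, 49, 71, 80]
Pass 1: [5, 35, 10, 35, 49, 71, 80, 92] (5 swaps)

After 1 pass: [5, 35, 10, 35, 49, 71, 80, 92]


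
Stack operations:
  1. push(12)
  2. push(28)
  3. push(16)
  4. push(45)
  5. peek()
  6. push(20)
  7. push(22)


push(12) -> [12]
push(28) -> [12, 28]
push(16) -> [12, 28, 16]
push(45) -> [12, 28, 16, 45]
peek()->45
push(20) -> [12, 28, 16, 45, 20]
push(22) -> [12, 28, 16, 45, 20, 22]

Final stack: [12, 28, 16, 45, 20, 22]


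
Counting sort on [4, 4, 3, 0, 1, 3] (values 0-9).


Input: [4, 4, 3, 0, 1, 3]
Counts: [1, 1, 0, 2, 2, 0, 0, 0, 0, 0]

Sorted: [0, 1, 3, 3, 4, 4]
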